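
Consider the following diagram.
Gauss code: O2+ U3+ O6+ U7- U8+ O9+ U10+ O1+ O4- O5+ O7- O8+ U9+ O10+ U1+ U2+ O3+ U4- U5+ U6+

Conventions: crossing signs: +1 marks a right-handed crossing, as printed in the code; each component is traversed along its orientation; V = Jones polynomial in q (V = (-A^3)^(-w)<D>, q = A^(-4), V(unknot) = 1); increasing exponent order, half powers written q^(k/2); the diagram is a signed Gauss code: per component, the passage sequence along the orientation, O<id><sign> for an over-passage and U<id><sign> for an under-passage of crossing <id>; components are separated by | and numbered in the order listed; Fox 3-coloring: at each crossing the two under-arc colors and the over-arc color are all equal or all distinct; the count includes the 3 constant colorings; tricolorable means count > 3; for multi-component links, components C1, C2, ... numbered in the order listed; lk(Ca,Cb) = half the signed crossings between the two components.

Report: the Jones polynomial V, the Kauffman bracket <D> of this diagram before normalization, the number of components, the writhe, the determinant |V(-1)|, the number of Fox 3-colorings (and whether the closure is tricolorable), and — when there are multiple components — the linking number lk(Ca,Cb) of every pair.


V(q) = q^2 + 2q^4 - 2q^5 + q^6 - 2q^7 + q^8
bracket: A^-14 - 2A^-10 + A^-6 - 2A^-2 + 2A^2 + A^10, w = +6
1 component, writhe +6, over 10 crossings
det 9, colorings 27 of 3^10 — tricolorable
observation: |V(-1)| = 9: so tricolorable, since 3 divides 9


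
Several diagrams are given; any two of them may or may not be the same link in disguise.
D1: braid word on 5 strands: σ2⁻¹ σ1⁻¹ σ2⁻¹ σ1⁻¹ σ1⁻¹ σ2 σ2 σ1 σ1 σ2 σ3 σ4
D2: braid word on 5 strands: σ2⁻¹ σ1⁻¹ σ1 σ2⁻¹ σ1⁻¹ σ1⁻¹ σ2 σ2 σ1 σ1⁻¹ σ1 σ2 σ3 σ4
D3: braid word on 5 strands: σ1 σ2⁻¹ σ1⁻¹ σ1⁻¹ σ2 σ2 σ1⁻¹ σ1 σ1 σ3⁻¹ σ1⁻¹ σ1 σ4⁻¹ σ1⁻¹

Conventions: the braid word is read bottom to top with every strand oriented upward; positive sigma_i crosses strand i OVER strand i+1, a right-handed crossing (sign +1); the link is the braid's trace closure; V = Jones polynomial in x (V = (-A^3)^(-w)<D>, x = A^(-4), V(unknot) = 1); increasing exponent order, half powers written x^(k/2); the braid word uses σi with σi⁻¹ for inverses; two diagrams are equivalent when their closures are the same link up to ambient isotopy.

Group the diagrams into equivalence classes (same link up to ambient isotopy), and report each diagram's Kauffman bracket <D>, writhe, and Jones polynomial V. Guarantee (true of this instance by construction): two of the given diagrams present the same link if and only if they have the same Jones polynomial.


classes: {D1, D2, D3}
V(D1) = x^-2 - x^-1 + 1 - x + x^2  [12 crossings, <D> = A^-2 - A^2 + A^6 - A^10 + A^14, w = +2]
D2 (bracket A^-2 - A^2 + A^6 - A^10 + A^14; 14 crossings at w = +2): V = x^-2 - x^-1 + 1 - x + x^2
V(D3) = x^-2 - x^-1 + 1 - x + x^2  [14 crossings, <D> = A^-14 - A^-10 + A^-6 - A^-2 + A^2, w = -2]
note: all 3 diagrams share one V(x), hence one class


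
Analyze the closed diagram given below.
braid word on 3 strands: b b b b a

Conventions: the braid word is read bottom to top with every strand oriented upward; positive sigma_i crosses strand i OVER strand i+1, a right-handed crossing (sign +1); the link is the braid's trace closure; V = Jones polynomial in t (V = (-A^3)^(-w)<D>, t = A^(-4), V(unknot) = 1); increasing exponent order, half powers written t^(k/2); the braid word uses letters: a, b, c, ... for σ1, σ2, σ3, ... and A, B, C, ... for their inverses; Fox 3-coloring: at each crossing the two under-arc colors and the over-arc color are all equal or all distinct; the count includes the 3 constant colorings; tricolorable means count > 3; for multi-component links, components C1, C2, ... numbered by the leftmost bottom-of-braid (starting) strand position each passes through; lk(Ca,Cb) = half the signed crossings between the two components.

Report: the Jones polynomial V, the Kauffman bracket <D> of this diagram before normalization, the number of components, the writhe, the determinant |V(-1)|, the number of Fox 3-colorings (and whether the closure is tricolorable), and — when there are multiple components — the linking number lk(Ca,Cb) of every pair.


V(t) = -t^(3/2) - t^(7/2) + t^(9/2) - t^(11/2)
bracket: A^-7 - A^-3 + A + A^9, w = +5
2 components, writhe +5, over 5 crossings
lk(C1,C2) = +2
det 4, colorings 3 of 3^5 — not tricolorable
observation: span 4 respects span(V) <= c + mu - 1 = 6 for this 2-component diagram


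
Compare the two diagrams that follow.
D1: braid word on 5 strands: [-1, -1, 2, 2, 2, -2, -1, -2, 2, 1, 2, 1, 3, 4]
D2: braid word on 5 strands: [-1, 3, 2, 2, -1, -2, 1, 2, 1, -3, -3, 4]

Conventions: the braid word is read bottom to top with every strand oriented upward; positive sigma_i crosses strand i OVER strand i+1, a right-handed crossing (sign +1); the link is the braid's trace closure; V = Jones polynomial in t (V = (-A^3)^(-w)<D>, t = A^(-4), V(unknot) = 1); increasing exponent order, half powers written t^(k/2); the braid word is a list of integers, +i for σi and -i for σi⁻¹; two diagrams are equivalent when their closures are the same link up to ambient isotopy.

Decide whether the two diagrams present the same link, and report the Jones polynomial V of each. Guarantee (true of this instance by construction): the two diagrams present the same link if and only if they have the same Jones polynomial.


same link: yes
V(D1) = t + t^3 - t^4  [14 crossings, <D> = -A^-4 + 1 + A^8, w = +4]
D2 (bracket -A^-10 + A^-6 + A^2; 12 crossings at w = +2): V = t + t^3 - t^4
note: D2 (12 crossings) and D1 (14) are Markov-related braid presentations


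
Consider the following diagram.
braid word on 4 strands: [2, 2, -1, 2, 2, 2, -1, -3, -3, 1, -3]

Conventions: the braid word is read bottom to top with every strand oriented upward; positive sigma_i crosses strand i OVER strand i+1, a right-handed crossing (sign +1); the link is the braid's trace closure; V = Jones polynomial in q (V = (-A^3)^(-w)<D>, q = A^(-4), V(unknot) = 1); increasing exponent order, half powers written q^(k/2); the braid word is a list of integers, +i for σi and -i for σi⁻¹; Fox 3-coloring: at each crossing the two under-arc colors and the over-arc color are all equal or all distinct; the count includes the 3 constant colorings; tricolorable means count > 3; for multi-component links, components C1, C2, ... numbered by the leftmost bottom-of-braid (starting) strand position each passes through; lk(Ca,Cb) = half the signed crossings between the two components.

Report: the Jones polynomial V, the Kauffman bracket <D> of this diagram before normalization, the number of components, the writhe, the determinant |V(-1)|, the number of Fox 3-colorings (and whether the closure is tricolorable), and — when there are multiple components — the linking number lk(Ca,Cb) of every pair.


V(q) = -q^-2 + q^-1 - 1 + 3q - 2q^2 + 3q^3 - 2q^4 + q^5 - q^6
bracket: A^-21 - A^-17 + 2A^-13 - 3A^-9 + 2A^-5 - 3A^-1 + A^3 - A^7 + A^11, w = +1
1 component, writhe +1, over 11 crossings
det 15, colorings 9 of 3^11 — tricolorable
observation: det 15 = |V(-1)|; divisible by 3, so tricolorable


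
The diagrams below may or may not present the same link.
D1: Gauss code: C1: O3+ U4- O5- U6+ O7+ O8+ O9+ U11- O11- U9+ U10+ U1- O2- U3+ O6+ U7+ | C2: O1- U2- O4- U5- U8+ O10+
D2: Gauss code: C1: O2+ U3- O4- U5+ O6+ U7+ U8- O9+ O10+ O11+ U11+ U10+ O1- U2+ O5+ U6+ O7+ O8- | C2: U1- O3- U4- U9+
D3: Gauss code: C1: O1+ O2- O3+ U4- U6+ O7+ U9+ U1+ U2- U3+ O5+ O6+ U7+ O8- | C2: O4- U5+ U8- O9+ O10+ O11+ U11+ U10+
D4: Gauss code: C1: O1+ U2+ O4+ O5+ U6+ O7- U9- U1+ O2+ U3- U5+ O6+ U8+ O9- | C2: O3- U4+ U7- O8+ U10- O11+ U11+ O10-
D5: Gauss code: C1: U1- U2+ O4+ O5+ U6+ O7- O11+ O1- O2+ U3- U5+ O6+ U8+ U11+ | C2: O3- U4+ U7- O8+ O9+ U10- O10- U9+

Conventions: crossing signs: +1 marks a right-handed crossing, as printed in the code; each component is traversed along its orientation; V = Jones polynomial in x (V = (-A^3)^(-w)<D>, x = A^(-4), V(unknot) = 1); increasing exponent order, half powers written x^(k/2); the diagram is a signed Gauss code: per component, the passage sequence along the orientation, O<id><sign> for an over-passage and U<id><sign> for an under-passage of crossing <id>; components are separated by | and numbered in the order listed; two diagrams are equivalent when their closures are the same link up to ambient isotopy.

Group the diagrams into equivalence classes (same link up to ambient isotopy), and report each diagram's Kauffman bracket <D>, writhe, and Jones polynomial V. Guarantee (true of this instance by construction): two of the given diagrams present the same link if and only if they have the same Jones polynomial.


classes: {D1, D2} | {D3, D4, D5}
V(D1) = -x^(-3/2) - 2x^(1/2) + x^(3/2) - x^(5/2) + x^(7/2)  [11 crossings, <D> = -A^-11 + A^-7 - A^-3 + 2A + A^9, w = +1]
V(D2) = -x^(-3/2) - 2x^(1/2) + x^(3/2) - x^(5/2) + x^(7/2)  [11 crossings, <D> = -A^-5 + A^-1 - A^3 + 2A^7 + A^15, w = +3]
V(D3) = -2x^(1/2) + x^(3/2) - 2x^(5/2) + x^(7/2) - x^(9/2) + x^(11/2)  (w +5, c 11, <D> = -A^-7 + A^-3 - A + 2A^5 - A^9 + 2A^13)
V(D4) = -2x^(1/2) + x^(3/2) - 2x^(5/2) + x^(7/2) - x^(9/2) + x^(11/2)  (w +3, c 11, <D> = -A^-13 + A^-9 - A^-5 + 2A^-1 - A^3 + 2A^7)
V(D5) = -2x^(1/2) + x^(3/2) - 2x^(5/2) + x^(7/2) - x^(9/2) + x^(11/2)  [11 crossings, <D> = -A^-13 + A^-9 - A^-5 + 2A^-1 - A^3 + 2A^7, w = +3]
insight: 2 values of V(x) split the 5 diagrams


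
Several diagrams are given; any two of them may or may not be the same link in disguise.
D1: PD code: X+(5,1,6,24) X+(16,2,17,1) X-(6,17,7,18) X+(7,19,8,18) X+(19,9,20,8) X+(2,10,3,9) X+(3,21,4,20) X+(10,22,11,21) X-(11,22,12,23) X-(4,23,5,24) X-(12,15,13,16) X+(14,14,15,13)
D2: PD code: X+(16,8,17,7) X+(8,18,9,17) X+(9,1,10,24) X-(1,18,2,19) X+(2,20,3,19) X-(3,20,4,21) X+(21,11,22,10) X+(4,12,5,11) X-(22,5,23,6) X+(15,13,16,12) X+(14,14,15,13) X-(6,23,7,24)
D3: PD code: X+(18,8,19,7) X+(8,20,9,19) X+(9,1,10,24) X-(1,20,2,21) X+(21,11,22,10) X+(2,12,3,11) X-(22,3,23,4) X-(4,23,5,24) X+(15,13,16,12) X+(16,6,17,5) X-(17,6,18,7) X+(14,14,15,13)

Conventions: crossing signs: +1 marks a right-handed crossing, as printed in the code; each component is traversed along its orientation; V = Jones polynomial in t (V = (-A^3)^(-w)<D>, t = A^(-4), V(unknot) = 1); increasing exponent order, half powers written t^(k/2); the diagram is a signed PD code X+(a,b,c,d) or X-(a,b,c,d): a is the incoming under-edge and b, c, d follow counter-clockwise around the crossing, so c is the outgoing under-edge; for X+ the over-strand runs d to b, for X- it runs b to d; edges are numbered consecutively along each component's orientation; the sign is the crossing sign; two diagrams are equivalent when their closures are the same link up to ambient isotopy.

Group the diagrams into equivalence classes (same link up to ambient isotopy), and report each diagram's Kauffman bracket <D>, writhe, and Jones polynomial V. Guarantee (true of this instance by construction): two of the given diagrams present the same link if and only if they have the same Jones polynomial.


grouping into links: {D1} | {D2, D3}
V(D1) = t + t^3 - t^4  (w +4, c 12, <D> = -A^-4 + 1 + A^8)
D2 (bracket -A^-8 + A^-4 - 1 + 2A^4 - A^8 + 2A^12 - A^16; 12 crossings at w = +4): V = -t^-1 + 2 - t + 2t^2 - t^3 + t^4 - t^5
V(D3) = -t^-1 + 2 - t + 2t^2 - t^3 + t^4 - t^5  [12 crossings, <D> = -A^-8 + A^-4 - 1 + 2A^4 - A^8 + 2A^12 - A^16, w = +4]
why: 2 values of V(t) split the 3 diagrams


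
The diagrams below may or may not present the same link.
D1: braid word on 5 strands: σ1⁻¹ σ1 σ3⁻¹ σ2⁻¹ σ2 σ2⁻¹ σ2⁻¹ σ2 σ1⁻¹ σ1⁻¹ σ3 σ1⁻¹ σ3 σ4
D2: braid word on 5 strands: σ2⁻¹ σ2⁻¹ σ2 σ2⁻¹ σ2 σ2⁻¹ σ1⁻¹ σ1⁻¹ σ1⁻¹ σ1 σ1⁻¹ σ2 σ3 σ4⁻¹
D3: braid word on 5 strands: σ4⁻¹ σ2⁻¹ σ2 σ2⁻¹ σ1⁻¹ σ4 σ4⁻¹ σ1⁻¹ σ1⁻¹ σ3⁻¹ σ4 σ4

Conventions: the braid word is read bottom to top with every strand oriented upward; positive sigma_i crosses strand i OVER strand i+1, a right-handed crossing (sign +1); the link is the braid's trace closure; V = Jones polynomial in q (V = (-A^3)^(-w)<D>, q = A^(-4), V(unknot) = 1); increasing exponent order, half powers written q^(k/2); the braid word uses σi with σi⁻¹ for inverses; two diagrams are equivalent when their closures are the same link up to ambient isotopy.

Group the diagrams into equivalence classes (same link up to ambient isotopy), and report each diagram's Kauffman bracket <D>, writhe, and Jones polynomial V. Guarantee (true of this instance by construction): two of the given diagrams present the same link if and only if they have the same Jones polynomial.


classes: {D1, D2, D3}
V(D1) = -q^-4 + q^-3 + q^-1  [14 crossings, <D> = A^-2 + A^6 - A^10, w = -2]
D2 (bracket A^-8 + 1 - A^4; 14 crossings at w = -4): V = -q^-4 + q^-3 + q^-1
D3 (bracket A^-8 + 1 - A^4; 12 crossings at w = -4): V = -q^-4 + q^-3 + q^-1
note: all 3 diagrams share one V(q), hence one class


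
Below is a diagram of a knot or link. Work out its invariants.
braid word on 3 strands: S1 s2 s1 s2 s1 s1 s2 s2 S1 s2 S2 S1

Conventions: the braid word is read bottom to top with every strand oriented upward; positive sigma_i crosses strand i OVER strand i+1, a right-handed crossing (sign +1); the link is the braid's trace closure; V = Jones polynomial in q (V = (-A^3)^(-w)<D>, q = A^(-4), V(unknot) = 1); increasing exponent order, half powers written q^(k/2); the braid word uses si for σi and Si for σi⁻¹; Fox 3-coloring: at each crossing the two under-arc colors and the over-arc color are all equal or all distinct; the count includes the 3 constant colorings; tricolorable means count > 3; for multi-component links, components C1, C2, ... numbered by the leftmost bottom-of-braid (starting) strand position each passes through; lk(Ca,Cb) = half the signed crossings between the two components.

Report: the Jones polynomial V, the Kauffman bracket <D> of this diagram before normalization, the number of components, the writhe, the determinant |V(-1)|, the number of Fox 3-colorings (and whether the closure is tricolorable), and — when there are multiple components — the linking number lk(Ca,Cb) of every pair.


Jones polynomial: V(q) = 2q - 2q^2 + 3q^3 - 3q^4 + 2q^5 - 2q^6 + q^7
<D> = A^-16 - 2A^-12 + 2A^-8 - 3A^-4 + 3 - 2A^4 + 2A^8; writhe +4
components 1, writhe +4 (12 crossings)
3-colorings: 9 of 3^12, det 15 — tricolorable
note: V spans 6 powers of q: at least 6 crossings in any diagram


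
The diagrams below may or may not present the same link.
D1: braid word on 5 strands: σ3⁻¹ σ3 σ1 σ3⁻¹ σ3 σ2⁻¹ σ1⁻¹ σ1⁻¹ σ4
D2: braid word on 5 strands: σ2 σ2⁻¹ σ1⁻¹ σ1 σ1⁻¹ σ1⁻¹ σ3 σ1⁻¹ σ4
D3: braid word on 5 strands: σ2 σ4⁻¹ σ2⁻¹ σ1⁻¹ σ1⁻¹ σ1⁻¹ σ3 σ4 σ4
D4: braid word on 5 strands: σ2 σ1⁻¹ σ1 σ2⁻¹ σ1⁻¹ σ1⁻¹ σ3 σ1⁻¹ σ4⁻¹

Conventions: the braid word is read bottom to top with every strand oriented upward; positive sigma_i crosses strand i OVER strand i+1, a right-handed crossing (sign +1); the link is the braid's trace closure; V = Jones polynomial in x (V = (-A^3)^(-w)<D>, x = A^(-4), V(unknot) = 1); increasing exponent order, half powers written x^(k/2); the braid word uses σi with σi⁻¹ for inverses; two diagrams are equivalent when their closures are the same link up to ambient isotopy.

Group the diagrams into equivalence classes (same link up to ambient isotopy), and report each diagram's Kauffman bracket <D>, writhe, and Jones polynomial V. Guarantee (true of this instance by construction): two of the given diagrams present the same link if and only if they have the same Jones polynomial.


grouping into links: {D1} | {D2, D3, D4}
V(D1) = -x^(-1/2) - x^(1/2)  (w -1, c 9, <D> = A^-5 + A^-1)
V(D2) = x^(-9/2) - x^(-5/2) - x^(-3/2) - x^(-1/2)  (w -1, c 9, <D> = A^-1 + A^3 + A^7 - A^15)
D3 (bracket A^-1 + A^3 + A^7 - A^15; 9 crossings at w = -1): V = x^(-9/2) - x^(-5/2) - x^(-3/2) - x^(-1/2)
D4 (bracket A^-7 + A^-3 + A - A^9; 9 crossings at w = -3): V = x^(-9/2) - x^(-5/2) - x^(-3/2) - x^(-1/2)
key observation: 2 values of V(x) split the 4 diagrams


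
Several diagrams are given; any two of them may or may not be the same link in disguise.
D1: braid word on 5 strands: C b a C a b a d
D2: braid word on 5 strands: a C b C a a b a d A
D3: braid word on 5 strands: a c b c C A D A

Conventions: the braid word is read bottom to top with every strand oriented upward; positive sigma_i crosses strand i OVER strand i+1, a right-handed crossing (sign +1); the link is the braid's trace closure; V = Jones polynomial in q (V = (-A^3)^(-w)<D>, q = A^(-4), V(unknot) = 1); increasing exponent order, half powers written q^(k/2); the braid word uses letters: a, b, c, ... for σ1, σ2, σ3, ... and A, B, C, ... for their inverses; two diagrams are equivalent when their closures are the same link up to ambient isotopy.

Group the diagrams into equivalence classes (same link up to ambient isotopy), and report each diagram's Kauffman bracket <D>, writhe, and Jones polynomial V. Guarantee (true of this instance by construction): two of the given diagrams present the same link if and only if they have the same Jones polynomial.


grouping into links: {D1, D2} | {D3}
V(D1) = q^-1 - 1 + 2q - 2q^2 + 2q^3 - 2q^4 + q^5  (w +4, c 8, <D> = A^-8 - 2A^-4 + 2 - 2A^4 + 2A^8 - A^12 + A^16)
V(D2) = q^-1 - 1 + 2q - 2q^2 + 2q^3 - 2q^4 + q^5  (w +4, c 10, <D> = A^-8 - 2A^-4 + 2 - 2A^4 + 2A^8 - A^12 + A^16)
V(D3) = 1  [8 crossings, <D> = 1, w = 0]
why: comparing 3 Jones polynomials yields 2 groups


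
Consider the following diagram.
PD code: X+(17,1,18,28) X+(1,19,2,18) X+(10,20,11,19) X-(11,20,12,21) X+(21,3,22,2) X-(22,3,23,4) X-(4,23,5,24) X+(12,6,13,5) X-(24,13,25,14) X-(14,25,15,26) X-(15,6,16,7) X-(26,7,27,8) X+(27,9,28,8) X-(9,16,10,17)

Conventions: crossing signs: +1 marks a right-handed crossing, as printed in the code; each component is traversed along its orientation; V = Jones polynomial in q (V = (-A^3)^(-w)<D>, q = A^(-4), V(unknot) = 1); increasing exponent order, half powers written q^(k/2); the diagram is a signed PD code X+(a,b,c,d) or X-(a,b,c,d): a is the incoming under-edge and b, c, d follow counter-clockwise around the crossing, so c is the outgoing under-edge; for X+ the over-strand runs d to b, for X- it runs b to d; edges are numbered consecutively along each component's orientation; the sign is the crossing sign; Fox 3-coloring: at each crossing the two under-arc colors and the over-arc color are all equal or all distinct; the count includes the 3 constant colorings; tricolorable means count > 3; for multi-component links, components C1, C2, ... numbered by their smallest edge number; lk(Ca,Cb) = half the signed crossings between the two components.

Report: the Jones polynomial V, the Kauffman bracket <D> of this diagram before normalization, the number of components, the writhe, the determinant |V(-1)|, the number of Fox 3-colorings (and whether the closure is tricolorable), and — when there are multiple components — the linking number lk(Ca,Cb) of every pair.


Jones polynomial: V(q) = -q^-4 + q^-3 + q^-1
<D> = A^-2 + A^6 - A^10; writhe -2
components 1, writhe -2 (14 crossings)
3-colorings: 9 of 3^14, det 3 — tricolorable
note: |V(-1)| = 3: so tricolorable, since 3 divides 3


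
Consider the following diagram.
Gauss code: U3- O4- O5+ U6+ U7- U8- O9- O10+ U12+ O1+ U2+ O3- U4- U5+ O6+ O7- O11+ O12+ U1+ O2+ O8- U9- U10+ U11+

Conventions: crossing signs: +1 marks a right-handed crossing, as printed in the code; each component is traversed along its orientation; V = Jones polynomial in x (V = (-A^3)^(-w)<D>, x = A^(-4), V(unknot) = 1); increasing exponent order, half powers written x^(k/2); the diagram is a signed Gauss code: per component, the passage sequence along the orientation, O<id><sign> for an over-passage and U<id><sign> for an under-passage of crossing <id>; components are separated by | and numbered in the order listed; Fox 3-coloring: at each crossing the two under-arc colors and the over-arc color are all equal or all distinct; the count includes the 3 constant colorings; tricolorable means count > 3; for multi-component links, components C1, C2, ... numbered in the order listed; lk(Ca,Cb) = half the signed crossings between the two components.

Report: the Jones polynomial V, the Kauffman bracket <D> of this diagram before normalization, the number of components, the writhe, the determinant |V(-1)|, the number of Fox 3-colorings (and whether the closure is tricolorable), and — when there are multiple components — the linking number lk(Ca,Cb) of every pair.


V(x) = x + x^3 - x^4
bracket: -A^-10 + A^-6 + A^2, w = +2
1 component, writhe +2, over 12 crossings
det 3, colorings 9 of 3^12 — tricolorable
observation: det 3 = |V(-1)|; divisible by 3, so tricolorable


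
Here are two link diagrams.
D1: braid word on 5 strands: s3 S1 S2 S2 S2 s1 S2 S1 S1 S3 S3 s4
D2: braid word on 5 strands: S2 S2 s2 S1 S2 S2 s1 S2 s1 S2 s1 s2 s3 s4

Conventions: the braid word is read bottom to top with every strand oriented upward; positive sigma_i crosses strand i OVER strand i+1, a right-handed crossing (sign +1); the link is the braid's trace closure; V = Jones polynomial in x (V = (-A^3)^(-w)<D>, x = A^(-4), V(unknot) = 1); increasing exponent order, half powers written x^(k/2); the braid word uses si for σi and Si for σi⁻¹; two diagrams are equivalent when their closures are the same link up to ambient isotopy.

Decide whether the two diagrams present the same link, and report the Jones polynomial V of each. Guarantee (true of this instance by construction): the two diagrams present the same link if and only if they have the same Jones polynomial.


equivalent: no
D1 (bracket A^-10 - A^-6 + 3A^-2 - 3A^2 + 3A^6 - 3A^10 + 2A^14 - A^18; 12 crossings at w = -6): V = -x^-9 + 2x^-8 - 3x^-7 + 3x^-6 - 3x^-5 + 3x^-4 - x^-3 + x^-2
V(D2) = x^-5 - 2x^-4 + 2x^-3 - 2x^-2 + 2x^-1 - 1 + x  [14 crossings, <D> = A^-4 - 1 + 2A^4 - 2A^8 + 2A^12 - 2A^16 + A^20, w = 0]
observation: comparing 2 Jones polynomials yields 2 groups


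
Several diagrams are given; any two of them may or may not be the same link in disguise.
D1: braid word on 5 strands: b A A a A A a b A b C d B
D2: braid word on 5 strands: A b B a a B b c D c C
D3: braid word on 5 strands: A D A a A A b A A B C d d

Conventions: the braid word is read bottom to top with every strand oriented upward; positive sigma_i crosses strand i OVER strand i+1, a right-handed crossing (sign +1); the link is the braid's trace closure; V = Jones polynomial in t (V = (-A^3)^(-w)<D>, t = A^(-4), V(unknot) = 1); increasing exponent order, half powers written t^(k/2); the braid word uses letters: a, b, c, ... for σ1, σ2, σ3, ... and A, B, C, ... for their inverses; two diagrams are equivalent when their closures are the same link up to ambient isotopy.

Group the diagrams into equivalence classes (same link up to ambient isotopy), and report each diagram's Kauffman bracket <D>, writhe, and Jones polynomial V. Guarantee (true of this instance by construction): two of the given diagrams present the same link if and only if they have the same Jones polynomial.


grouping into links: {D1} | {D2} | {D3}
V(D1) = t^(-7/2) - 2t^(-5/2) + t^(-3/2) - 2t^(-1/2) + t^(1/2) - t^(3/2)  (w -1, c 13, <D> = A^-9 - A^-5 + 2A^-1 - A^3 + 2A^7 - A^11)
D2 (bracket A + A^5; 11 crossings at w = +1): V = -t^(-1/2) - t^(1/2)
D3 (bracket A^-9 + 2A^-1 - A^3 + A^7 - A^11; 13 crossings at w = -5): V = t^(-13/2) - t^(-11/2) + t^(-9/2) - 2t^(-7/2) - t^(-3/2)
why: V(t) takes 3 values over 3 diagrams, fixing the grouping


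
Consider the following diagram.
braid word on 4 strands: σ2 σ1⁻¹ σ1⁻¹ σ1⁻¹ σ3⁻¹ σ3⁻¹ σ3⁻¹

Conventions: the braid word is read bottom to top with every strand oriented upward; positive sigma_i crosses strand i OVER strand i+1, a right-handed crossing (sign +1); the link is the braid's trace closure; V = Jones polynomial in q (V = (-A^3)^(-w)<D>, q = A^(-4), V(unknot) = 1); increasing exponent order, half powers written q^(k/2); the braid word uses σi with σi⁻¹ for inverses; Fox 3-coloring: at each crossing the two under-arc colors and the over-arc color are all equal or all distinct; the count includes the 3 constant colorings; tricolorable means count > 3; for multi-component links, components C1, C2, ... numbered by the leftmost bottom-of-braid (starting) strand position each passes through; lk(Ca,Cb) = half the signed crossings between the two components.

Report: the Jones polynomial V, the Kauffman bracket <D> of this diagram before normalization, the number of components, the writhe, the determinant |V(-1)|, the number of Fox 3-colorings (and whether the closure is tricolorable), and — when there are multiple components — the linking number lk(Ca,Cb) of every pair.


V(q) = q^-8 - 2q^-7 + q^-6 - 2q^-5 + 2q^-4 + q^-2
bracket: -A^-7 - 2A + 2A^5 - A^9 + 2A^13 - A^17, w = -5
1 component, writhe -5, over 7 crossings
det 9, colorings 27 of 3^7 — tricolorable
observation: w = -5 shifts under R1 moves; the (-A^3)^(5) factor cancels that in V


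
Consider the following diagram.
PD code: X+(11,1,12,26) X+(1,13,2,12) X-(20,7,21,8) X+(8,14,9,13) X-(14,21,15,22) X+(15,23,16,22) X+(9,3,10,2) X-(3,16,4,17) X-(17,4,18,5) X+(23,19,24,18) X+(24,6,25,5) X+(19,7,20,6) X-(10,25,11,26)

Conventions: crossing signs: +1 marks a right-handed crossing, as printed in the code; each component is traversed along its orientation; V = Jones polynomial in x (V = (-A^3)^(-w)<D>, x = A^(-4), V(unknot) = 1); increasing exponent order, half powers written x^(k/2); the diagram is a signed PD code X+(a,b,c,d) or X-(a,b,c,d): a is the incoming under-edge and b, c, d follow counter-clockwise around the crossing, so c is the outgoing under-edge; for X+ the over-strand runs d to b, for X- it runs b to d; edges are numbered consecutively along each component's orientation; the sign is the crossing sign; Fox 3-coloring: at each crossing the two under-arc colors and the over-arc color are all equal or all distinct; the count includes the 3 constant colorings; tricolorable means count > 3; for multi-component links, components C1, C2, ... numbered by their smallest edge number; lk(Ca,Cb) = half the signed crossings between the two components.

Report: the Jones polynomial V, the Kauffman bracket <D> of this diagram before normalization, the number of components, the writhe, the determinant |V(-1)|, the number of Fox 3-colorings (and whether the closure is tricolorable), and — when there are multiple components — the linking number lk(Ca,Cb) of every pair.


V(x) = 1
bracket: -A^9, w = +3
1 component, writhe +3, over 13 crossings
det 1, colorings 3 of 3^13 — not tricolorable
observation: det 1 = |V(-1)|; not divisible by 3, so not tricolorable


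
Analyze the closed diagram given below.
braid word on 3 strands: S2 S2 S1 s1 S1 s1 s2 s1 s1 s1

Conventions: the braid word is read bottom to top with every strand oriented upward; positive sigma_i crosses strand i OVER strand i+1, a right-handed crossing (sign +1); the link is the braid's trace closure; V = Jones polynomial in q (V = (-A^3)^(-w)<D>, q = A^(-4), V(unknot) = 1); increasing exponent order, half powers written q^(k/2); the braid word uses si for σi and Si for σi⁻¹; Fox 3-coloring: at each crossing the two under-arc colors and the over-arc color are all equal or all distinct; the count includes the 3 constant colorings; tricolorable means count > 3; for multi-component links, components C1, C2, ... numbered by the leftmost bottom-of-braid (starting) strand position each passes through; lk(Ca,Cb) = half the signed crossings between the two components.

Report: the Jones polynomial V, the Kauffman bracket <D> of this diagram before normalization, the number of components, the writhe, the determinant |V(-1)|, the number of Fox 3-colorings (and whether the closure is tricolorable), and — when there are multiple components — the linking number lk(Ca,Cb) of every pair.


Jones polynomial: V(q) = q + q^3 - q^4
<D> = -A^-10 + A^-6 + A^2; writhe +2
components 1, writhe +2 (10 crossings)
3-colorings: 9 of 3^10, det 3 — tricolorable
note: w = +2 shifts under R1 moves; the (-A^3)^(-2) factor cancels that in V


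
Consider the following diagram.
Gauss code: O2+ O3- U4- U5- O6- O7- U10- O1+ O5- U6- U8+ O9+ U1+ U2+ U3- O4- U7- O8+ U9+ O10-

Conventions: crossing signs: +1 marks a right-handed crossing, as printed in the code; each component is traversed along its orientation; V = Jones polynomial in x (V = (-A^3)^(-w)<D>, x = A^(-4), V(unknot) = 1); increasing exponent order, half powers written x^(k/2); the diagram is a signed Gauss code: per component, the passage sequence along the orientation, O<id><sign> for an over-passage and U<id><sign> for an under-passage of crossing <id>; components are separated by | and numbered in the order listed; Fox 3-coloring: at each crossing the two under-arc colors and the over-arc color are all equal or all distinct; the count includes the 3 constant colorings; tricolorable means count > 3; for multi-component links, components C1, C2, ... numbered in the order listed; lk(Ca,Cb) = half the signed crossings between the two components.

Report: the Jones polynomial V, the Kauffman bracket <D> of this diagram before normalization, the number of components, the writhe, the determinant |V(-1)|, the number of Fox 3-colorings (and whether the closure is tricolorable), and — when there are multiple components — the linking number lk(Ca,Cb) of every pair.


Jones polynomial: V(x) = -x^-5 + x^-4 - x^-3 + 2x^-2 - x^-1 + 2 - x
<D> = -A^-10 + 2A^-6 - A^-2 + 2A^2 - A^6 + A^10 - A^14; writhe -2
components 1, writhe -2 (10 crossings)
3-colorings: 9 of 3^10, det 9 — tricolorable
note: w = -2 (over 10 crossings) is diagram-only; (-A^3)^(2) removes it from V


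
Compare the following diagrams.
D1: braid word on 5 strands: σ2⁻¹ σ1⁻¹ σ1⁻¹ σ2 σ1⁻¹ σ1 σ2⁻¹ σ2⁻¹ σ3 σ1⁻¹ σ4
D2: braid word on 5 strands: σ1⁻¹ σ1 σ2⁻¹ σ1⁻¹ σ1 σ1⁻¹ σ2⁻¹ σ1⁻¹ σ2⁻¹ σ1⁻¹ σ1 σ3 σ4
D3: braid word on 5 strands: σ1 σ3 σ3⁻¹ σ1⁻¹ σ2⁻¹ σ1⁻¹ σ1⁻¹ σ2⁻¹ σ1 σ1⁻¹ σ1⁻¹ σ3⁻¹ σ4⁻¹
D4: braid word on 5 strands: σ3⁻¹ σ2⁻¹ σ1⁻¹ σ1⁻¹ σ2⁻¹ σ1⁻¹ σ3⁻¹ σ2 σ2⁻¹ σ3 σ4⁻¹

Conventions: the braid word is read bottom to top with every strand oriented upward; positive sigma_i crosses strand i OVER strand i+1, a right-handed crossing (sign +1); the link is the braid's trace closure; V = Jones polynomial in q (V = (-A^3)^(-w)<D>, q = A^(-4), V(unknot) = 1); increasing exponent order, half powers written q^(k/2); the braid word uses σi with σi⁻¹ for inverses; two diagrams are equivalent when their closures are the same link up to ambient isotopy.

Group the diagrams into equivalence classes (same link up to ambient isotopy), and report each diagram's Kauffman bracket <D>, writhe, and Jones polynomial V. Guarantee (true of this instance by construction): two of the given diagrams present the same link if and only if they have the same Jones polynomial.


classes: {D1, D2, D3, D4}
V(D1) = -q^(-11/2) + q^(-9/2) - q^(-7/2) - q^(-3/2)  [11 crossings, <D> = A^-3 + A^5 - A^9 + A^13, w = -3]
V(D2) = -q^(-11/2) + q^(-9/2) - q^(-7/2) - q^(-3/2)  (w -3, c 13, <D> = A^-3 + A^5 - A^9 + A^13)
V(D3) = -q^(-11/2) + q^(-9/2) - q^(-7/2) - q^(-3/2)  [13 crossings, <D> = A^-15 + A^-7 - A^-3 + A, w = -7]
V(D4) = -q^(-11/2) + q^(-9/2) - q^(-7/2) - q^(-3/2)  [11 crossings, <D> = A^-15 + A^-7 - A^-3 + A, w = -7]
note: all 4 diagrams share one V(q), hence one class


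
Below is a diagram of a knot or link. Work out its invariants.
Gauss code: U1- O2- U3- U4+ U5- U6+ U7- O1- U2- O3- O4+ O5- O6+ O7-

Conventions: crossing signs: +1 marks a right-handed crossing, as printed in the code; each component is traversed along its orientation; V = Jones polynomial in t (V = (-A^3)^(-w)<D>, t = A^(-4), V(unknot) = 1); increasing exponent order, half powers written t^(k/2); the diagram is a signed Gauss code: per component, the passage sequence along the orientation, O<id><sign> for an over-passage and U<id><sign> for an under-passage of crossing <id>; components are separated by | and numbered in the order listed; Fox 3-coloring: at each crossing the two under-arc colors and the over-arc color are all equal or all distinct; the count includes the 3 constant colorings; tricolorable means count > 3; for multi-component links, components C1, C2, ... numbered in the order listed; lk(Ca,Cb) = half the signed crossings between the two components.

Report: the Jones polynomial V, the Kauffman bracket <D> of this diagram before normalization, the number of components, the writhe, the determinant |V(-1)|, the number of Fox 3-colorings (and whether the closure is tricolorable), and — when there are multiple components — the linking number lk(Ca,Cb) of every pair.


V(t) = -t^-4 + t^-3 + t^-1
bracket: -A^-5 - A^3 + A^7, w = -3
1 component, writhe -3, over 7 crossings
det 3, colorings 9 of 3^7 — tricolorable
observation: w = -3 (over 7 crossings) is diagram-only; (-A^3)^(3) removes it from V


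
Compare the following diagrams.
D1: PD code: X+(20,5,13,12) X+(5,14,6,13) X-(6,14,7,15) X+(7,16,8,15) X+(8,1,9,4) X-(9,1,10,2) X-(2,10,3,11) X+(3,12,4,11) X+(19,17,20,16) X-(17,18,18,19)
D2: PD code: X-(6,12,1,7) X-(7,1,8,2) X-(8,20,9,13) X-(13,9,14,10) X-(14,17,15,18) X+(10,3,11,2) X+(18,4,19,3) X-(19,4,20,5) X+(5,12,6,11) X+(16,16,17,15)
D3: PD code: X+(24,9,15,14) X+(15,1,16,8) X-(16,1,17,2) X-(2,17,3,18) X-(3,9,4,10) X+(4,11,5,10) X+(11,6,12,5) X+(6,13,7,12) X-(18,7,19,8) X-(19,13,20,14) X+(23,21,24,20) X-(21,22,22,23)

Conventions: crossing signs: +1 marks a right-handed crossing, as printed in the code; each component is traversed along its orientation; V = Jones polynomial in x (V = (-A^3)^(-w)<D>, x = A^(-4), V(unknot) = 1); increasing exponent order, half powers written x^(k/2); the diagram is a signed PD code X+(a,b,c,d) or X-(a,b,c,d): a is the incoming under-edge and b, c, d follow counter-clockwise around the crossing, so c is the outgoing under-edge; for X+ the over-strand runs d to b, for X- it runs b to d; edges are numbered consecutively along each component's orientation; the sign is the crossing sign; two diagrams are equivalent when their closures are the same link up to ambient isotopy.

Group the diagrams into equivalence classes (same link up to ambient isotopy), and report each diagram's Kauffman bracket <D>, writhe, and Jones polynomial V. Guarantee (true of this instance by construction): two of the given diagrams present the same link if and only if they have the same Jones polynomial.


grouping into links: {D1} | {D2} | {D3}
V(D1) = 1 + x + x^2 + x^3  (w +2, c 10, <D> = A^-6 + A^-2 + A^2 + A^6)
D2 (bracket A^-6 + A^-2 + A^2 + A^6; 10 crossings at w = -2): V = x^-3 + x^-2 + x^-1 + 1
V(D3) = x^-2 + 2 + x^2  (w 0, c 12, <D> = A^-8 + 2 + A^8)
key observation: V(x) takes 3 values over 3 diagrams, fixing the grouping


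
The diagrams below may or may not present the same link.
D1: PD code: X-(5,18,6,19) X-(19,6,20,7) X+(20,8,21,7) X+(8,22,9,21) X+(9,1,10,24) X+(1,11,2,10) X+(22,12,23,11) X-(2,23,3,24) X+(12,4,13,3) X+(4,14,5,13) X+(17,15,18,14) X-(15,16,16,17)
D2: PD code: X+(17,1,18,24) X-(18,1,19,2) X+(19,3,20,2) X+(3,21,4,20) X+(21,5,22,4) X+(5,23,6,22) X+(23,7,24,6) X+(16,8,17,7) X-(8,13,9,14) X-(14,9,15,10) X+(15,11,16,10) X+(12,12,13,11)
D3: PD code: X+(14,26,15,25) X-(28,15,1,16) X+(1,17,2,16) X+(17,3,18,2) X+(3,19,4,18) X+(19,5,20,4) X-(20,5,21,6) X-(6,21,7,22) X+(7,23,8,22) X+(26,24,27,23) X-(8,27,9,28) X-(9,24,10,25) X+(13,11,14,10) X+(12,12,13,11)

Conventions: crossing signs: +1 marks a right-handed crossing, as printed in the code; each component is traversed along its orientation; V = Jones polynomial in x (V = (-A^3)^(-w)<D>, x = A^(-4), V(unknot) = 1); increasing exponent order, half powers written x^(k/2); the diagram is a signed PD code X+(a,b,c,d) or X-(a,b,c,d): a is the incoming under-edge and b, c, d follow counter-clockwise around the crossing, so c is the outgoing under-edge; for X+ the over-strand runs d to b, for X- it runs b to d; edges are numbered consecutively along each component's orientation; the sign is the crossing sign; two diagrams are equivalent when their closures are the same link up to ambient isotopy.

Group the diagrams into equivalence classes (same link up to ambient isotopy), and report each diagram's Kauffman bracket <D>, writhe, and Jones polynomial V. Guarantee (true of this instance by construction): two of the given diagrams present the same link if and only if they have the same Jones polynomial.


classes: {D1} | {D2} | {D3}
V(D1) = x - x^2 + 2x^3 - x^4 + x^5 - x^6  [12 crossings, <D> = -A^-12 + A^-8 - A^-4 + 2 - A^4 + A^8, w = +4]
D2 (bracket -A^-10 + A^-6 - A^-2 + A^2 + A^10; 12 crossings at w = +6): V = x^2 + x^4 - x^5 + x^6 - x^7
V(D3) = 1  (w +4, c 14, <D> = A^12)
insight: comparing 3 Jones polynomials yields 3 groups


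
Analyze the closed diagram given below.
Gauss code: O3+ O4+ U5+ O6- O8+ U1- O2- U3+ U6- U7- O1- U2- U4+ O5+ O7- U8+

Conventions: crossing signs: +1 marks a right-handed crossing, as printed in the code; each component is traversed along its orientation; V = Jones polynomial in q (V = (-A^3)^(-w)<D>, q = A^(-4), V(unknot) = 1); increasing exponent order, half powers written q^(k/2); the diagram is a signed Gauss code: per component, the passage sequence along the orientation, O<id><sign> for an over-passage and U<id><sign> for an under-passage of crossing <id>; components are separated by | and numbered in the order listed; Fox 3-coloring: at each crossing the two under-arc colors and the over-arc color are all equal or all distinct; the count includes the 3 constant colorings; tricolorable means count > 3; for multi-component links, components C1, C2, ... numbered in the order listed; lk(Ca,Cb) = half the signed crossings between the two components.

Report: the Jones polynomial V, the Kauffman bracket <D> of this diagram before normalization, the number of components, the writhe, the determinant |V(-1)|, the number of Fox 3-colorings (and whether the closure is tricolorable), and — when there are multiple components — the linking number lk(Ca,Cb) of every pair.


V(q) = -q^-3 + q^-2 - q^-1 + 3 - q + q^2 - q^3
bracket: -A^-12 + A^-8 - A^-4 + 3 - A^4 + A^8 - A^12, w = 0
1 component, writhe 0, over 8 crossings
det 9, colorings 27 of 3^8 — tricolorable
observation: V spans 6 powers of q: at least 6 crossings in any diagram


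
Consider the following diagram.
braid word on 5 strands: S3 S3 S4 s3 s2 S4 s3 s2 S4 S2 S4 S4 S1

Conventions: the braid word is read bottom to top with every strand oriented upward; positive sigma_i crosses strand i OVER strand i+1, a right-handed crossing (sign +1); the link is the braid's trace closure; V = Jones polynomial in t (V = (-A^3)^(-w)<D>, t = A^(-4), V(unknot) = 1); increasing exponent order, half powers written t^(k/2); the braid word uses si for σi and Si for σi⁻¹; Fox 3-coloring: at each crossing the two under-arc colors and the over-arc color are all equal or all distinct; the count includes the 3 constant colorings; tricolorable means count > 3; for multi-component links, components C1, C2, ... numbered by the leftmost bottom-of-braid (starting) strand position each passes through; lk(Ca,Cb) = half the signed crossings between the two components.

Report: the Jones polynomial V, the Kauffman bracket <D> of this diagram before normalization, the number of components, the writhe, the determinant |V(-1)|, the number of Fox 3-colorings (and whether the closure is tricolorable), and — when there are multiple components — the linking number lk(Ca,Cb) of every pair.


Jones polynomial: V(t) = t^(-17/2) - 2t^(-15/2) + 3t^(-13/2) - 4t^(-11/2) + 4t^(-9/2) - 4t^(-7/2) + 2t^(-5/2) - 2t^(-3/2)
<D> = 2A^-9 - 2A^-5 + 4A^-1 - 4A^3 + 4A^7 - 3A^11 + 2A^15 - A^19; writhe -5
components 2, writhe -5 (13 crossings)
linking number lk(C1,C2) = -1
3-colorings: 3 of 3^13, det 22 — not tricolorable
note: w = -5 (over 13 crossings) is diagram-only; (-A^3)^(5) removes it from V
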